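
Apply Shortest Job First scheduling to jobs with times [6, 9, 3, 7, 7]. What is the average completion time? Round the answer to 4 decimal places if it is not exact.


SJF order (ascending): [3, 6, 7, 7, 9]
Completion times:
  Job 1: burst=3, C=3
  Job 2: burst=6, C=9
  Job 3: burst=7, C=16
  Job 4: burst=7, C=23
  Job 5: burst=9, C=32
Average completion = 83/5 = 16.6

16.6


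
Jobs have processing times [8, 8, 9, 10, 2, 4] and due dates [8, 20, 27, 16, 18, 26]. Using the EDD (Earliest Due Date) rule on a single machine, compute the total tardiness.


Sort by due date (EDD order): [(8, 8), (10, 16), (2, 18), (8, 20), (4, 26), (9, 27)]
Compute completion times and tardiness:
  Job 1: p=8, d=8, C=8, tardiness=max(0,8-8)=0
  Job 2: p=10, d=16, C=18, tardiness=max(0,18-16)=2
  Job 3: p=2, d=18, C=20, tardiness=max(0,20-18)=2
  Job 4: p=8, d=20, C=28, tardiness=max(0,28-20)=8
  Job 5: p=4, d=26, C=32, tardiness=max(0,32-26)=6
  Job 6: p=9, d=27, C=41, tardiness=max(0,41-27)=14
Total tardiness = 32

32


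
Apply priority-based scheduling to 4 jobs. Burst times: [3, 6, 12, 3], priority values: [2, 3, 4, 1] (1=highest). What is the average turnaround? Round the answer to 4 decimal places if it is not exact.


Sort by priority (ascending = highest first):
Order: [(1, 3), (2, 3), (3, 6), (4, 12)]
Completion times:
  Priority 1, burst=3, C=3
  Priority 2, burst=3, C=6
  Priority 3, burst=6, C=12
  Priority 4, burst=12, C=24
Average turnaround = 45/4 = 11.25

11.25


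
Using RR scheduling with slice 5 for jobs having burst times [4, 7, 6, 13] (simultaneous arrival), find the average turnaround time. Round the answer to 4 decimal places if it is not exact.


Time quantum = 5
Execution trace:
  J1 runs 4 units, time = 4
  J2 runs 5 units, time = 9
  J3 runs 5 units, time = 14
  J4 runs 5 units, time = 19
  J2 runs 2 units, time = 21
  J3 runs 1 units, time = 22
  J4 runs 5 units, time = 27
  J4 runs 3 units, time = 30
Finish times: [4, 21, 22, 30]
Average turnaround = 77/4 = 19.25

19.25


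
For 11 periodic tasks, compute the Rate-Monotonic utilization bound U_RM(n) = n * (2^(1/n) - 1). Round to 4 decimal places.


Compute 2^(1/11) = 1.0650410894
Subtract 1: 1.0650410894 - 1 = 0.0650410894
Multiply by n: 11 * 0.0650410894 = 0.7154519834
Round to 4 dp: 0.7155

0.7155


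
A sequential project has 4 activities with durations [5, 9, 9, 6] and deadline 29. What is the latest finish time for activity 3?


LF(activity 3) = deadline - sum of successor durations
Successors: activities 4 through 4 with durations [6]
Sum of successor durations = 6
LF = 29 - 6 = 23

23


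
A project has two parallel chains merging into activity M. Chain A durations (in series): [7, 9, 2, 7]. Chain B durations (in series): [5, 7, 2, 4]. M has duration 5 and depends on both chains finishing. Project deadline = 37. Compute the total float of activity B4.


Forward pass: ES(B4) = sum of predecessors on chain B = 14
EF = ES + duration = 14 + 4 = 18
Backward pass: LF(M) = deadline = 37; LS(M) = 37 - 5 = 32
LF(B4) = LS(M) - sum(successors on chain B) = 32 - 0 = 32
LS = LF - duration = 32 - 4 = 28
Total float = LS - ES = 28 - 14 = 14

14


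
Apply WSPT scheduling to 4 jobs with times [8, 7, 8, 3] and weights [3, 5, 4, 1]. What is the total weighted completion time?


Compute p/w ratios and sort ascending (WSPT): [(7, 5), (8, 4), (8, 3), (3, 1)]
Compute weighted completion times:
  Job (p=7,w=5): C=7, w*C=5*7=35
  Job (p=8,w=4): C=15, w*C=4*15=60
  Job (p=8,w=3): C=23, w*C=3*23=69
  Job (p=3,w=1): C=26, w*C=1*26=26
Total weighted completion time = 190

190


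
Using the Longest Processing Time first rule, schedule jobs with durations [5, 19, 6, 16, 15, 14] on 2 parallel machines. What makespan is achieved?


Sort jobs in decreasing order (LPT): [19, 16, 15, 14, 6, 5]
Assign each job to the least loaded machine:
  Machine 1: jobs [19, 14, 5], load = 38
  Machine 2: jobs [16, 15, 6], load = 37
Makespan = max load = 38

38


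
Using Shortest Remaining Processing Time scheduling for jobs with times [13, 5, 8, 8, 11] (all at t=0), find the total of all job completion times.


Since all jobs arrive at t=0, SRPT equals SPT ordering.
SPT order: [5, 8, 8, 11, 13]
Completion times:
  Job 1: p=5, C=5
  Job 2: p=8, C=13
  Job 3: p=8, C=21
  Job 4: p=11, C=32
  Job 5: p=13, C=45
Total completion time = 5 + 13 + 21 + 32 + 45 = 116

116


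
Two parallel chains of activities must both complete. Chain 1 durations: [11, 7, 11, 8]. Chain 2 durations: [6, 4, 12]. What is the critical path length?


Path A total = 11 + 7 + 11 + 8 = 37
Path B total = 6 + 4 + 12 = 22
Critical path = longest path = max(37, 22) = 37

37


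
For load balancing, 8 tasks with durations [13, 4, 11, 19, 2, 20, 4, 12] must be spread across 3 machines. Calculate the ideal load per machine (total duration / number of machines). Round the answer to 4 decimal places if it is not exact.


Total processing time = 13 + 4 + 11 + 19 + 2 + 20 + 4 + 12 = 85
Number of machines = 3
Ideal balanced load = 85 / 3 = 28.3333

28.3333


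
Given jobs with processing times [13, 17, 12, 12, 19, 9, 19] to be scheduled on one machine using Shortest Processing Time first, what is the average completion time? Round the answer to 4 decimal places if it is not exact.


Sort jobs by processing time (SPT order): [9, 12, 12, 13, 17, 19, 19]
Compute completion times sequentially:
  Job 1: processing = 9, completes at 9
  Job 2: processing = 12, completes at 21
  Job 3: processing = 12, completes at 33
  Job 4: processing = 13, completes at 46
  Job 5: processing = 17, completes at 63
  Job 6: processing = 19, completes at 82
  Job 7: processing = 19, completes at 101
Sum of completion times = 355
Average completion time = 355/7 = 50.7143

50.7143


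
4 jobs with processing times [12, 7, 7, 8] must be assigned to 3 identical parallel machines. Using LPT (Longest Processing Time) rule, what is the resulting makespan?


Sort jobs in decreasing order (LPT): [12, 8, 7, 7]
Assign each job to the least loaded machine:
  Machine 1: jobs [12], load = 12
  Machine 2: jobs [8], load = 8
  Machine 3: jobs [7, 7], load = 14
Makespan = max load = 14

14


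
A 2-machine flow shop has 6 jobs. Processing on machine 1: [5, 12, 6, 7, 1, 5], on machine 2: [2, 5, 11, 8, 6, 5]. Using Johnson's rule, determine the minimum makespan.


Apply Johnson's rule:
  Group 1 (a <= b): [(5, 1, 6), (6, 5, 5), (3, 6, 11), (4, 7, 8)]
  Group 2 (a > b): [(2, 12, 5), (1, 5, 2)]
Optimal job order: [5, 6, 3, 4, 2, 1]
Schedule:
  Job 5: M1 done at 1, M2 done at 7
  Job 6: M1 done at 6, M2 done at 12
  Job 3: M1 done at 12, M2 done at 23
  Job 4: M1 done at 19, M2 done at 31
  Job 2: M1 done at 31, M2 done at 36
  Job 1: M1 done at 36, M2 done at 38
Makespan = 38

38


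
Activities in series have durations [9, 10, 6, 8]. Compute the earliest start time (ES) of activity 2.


Activity 2 starts after activities 1 through 1 complete.
Predecessor durations: [9]
ES = 9 = 9

9


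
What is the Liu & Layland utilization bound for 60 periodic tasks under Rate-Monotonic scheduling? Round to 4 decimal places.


Compute 2^(1/60) = 1.0116194403
Subtract 1: 1.0116194403 - 1 = 0.0116194403
Multiply by n: 60 * 0.0116194403 = 0.6971664180
Round to 4 dp: 0.6972

0.6972


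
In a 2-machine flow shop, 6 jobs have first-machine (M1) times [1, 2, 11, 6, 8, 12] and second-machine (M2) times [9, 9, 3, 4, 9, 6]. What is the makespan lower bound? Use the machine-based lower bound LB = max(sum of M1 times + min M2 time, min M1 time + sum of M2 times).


LB1 = sum(M1 times) + min(M2 times) = 40 + 3 = 43
LB2 = min(M1 times) + sum(M2 times) = 1 + 40 = 41
Lower bound = max(LB1, LB2) = max(43, 41) = 43

43


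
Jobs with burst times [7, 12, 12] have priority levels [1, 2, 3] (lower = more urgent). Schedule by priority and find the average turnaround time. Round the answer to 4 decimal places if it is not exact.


Sort by priority (ascending = highest first):
Order: [(1, 7), (2, 12), (3, 12)]
Completion times:
  Priority 1, burst=7, C=7
  Priority 2, burst=12, C=19
  Priority 3, burst=12, C=31
Average turnaround = 57/3 = 19.0

19.0


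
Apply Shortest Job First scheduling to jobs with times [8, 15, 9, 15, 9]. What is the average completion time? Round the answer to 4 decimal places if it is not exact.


SJF order (ascending): [8, 9, 9, 15, 15]
Completion times:
  Job 1: burst=8, C=8
  Job 2: burst=9, C=17
  Job 3: burst=9, C=26
  Job 4: burst=15, C=41
  Job 5: burst=15, C=56
Average completion = 148/5 = 29.6

29.6


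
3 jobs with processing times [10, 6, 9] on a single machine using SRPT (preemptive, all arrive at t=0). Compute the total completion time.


Since all jobs arrive at t=0, SRPT equals SPT ordering.
SPT order: [6, 9, 10]
Completion times:
  Job 1: p=6, C=6
  Job 2: p=9, C=15
  Job 3: p=10, C=25
Total completion time = 6 + 15 + 25 = 46

46


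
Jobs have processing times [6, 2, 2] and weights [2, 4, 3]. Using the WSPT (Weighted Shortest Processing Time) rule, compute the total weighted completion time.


Compute p/w ratios and sort ascending (WSPT): [(2, 4), (2, 3), (6, 2)]
Compute weighted completion times:
  Job (p=2,w=4): C=2, w*C=4*2=8
  Job (p=2,w=3): C=4, w*C=3*4=12
  Job (p=6,w=2): C=10, w*C=2*10=20
Total weighted completion time = 40

40


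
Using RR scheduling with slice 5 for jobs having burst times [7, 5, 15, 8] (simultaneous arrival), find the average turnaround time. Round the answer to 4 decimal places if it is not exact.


Time quantum = 5
Execution trace:
  J1 runs 5 units, time = 5
  J2 runs 5 units, time = 10
  J3 runs 5 units, time = 15
  J4 runs 5 units, time = 20
  J1 runs 2 units, time = 22
  J3 runs 5 units, time = 27
  J4 runs 3 units, time = 30
  J3 runs 5 units, time = 35
Finish times: [22, 10, 35, 30]
Average turnaround = 97/4 = 24.25

24.25


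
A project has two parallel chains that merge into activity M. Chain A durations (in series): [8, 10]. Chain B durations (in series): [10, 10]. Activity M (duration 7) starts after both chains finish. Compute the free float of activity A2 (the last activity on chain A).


ES(A2) = sum of predecessors on chain A = 8
EF(A2) = ES + duration = 8 + 10 = 18
Successor of A2 is M. ES(M) = max(sum(A), sum(B)) = max(18, 20) = 20
Free float = ES(successor) - EF(current) = 20 - 18 = 2

2


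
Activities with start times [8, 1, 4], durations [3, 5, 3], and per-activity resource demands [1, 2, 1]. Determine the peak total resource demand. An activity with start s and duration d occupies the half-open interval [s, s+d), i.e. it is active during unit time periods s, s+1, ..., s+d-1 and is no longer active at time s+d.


Each activity i is active on [start_i, start_i + duration_i).
Compute total resource usage per time slot:
  t=0: active resources = [], total = 0
  t=1: active resources = [2], total = 2
  t=2: active resources = [2], total = 2
  t=3: active resources = [2], total = 2
  t=4: active resources = [2, 1], total = 3
  t=5: active resources = [2, 1], total = 3
  t=6: active resources = [1], total = 1
  t=7: active resources = [], total = 0
  t=8: active resources = [1], total = 1
  t=9: active resources = [1], total = 1
  t=10: active resources = [1], total = 1
Peak resource demand = 3

3


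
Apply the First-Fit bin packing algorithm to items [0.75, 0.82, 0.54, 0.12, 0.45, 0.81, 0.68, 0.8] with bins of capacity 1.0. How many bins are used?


Place items sequentially using First-Fit:
  Item 0.75 -> new Bin 1
  Item 0.82 -> new Bin 2
  Item 0.54 -> new Bin 3
  Item 0.12 -> Bin 1 (now 0.87)
  Item 0.45 -> Bin 3 (now 0.99)
  Item 0.81 -> new Bin 4
  Item 0.68 -> new Bin 5
  Item 0.8 -> new Bin 6
Total bins used = 6

6


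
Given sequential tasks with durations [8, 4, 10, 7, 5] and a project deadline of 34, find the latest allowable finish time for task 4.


LF(activity 4) = deadline - sum of successor durations
Successors: activities 5 through 5 with durations [5]
Sum of successor durations = 5
LF = 34 - 5 = 29

29


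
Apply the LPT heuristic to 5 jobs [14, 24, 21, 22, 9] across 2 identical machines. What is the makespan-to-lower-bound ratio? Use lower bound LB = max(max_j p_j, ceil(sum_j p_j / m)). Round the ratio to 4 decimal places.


LPT order: [24, 22, 21, 14, 9]
Machine loads after assignment: [47, 43]
LPT makespan = 47
Lower bound = max(max_job, ceil(total/2)) = max(24, 45) = 45
Ratio = 47 / 45 = 1.0444

1.0444


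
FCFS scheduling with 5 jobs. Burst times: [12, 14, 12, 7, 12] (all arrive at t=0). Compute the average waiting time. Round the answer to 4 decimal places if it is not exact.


FCFS order (as given): [12, 14, 12, 7, 12]
Waiting times:
  Job 1: wait = 0
  Job 2: wait = 12
  Job 3: wait = 26
  Job 4: wait = 38
  Job 5: wait = 45
Sum of waiting times = 121
Average waiting time = 121/5 = 24.2

24.2


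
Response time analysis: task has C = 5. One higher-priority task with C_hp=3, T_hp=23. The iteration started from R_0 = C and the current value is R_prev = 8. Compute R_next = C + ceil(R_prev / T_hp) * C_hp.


R_next = C + ceil(R_prev / T_hp) * C_hp
ceil(8 / 23) = ceil(0.3478) = 1
Interference = 1 * 3 = 3
R_next = 5 + 3 = 8
R_next = R_prev, so the iteration has converged (response time = 8).

8


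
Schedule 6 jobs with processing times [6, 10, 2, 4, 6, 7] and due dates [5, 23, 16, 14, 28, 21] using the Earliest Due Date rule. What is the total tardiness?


Sort by due date (EDD order): [(6, 5), (4, 14), (2, 16), (7, 21), (10, 23), (6, 28)]
Compute completion times and tardiness:
  Job 1: p=6, d=5, C=6, tardiness=max(0,6-5)=1
  Job 2: p=4, d=14, C=10, tardiness=max(0,10-14)=0
  Job 3: p=2, d=16, C=12, tardiness=max(0,12-16)=0
  Job 4: p=7, d=21, C=19, tardiness=max(0,19-21)=0
  Job 5: p=10, d=23, C=29, tardiness=max(0,29-23)=6
  Job 6: p=6, d=28, C=35, tardiness=max(0,35-28)=7
Total tardiness = 14

14


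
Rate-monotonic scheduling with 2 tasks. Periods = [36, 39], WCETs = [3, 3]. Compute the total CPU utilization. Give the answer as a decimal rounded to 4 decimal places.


Compute individual utilizations (exact fractions):
  Task 1: C/T = 3/36 = 1/12 (approx. 0.0833)
  Task 2: C/T = 3/39 = 1/13 (approx. 0.0769)
Total utilization U = 1/12 + 1/13 = 25/156
Rounded to 4 decimal places: U = 0.1603
RM (Liu & Layland) bound for 2 tasks = 0.828427; compare with U = 25/156 (approx. 0.160256)
U <= bound, so schedulable by RM sufficient condition.

0.1603


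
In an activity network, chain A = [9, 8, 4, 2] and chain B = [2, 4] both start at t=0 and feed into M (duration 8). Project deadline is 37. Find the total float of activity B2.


Forward pass: ES(B2) = sum of predecessors on chain B = 2
EF = ES + duration = 2 + 4 = 6
Backward pass: LF(M) = deadline = 37; LS(M) = 37 - 8 = 29
LF(B2) = LS(M) - sum(successors on chain B) = 29 - 0 = 29
LS = LF - duration = 29 - 4 = 25
Total float = LS - ES = 25 - 2 = 23

23


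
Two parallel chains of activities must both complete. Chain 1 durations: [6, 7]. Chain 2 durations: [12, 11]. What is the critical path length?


Path A total = 6 + 7 = 13
Path B total = 12 + 11 = 23
Critical path = longest path = max(13, 23) = 23

23


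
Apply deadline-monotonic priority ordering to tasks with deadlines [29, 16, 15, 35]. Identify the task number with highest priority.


Sort tasks by relative deadline (ascending):
  Task 3: deadline = 15
  Task 2: deadline = 16
  Task 1: deadline = 29
  Task 4: deadline = 35
Priority order (highest first): [3, 2, 1, 4]
Highest priority task = 3

3


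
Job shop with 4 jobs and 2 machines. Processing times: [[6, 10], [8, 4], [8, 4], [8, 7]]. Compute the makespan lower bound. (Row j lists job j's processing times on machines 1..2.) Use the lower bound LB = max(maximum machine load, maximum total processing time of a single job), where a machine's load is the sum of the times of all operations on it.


Machine loads:
  Machine 1: 6 + 8 + 8 + 8 = 30
  Machine 2: 10 + 4 + 4 + 7 = 25
Max machine load = 30
Job totals:
  Job 1: 16
  Job 2: 12
  Job 3: 12
  Job 4: 15
Max job total = 16
Lower bound = max(30, 16) = 30

30


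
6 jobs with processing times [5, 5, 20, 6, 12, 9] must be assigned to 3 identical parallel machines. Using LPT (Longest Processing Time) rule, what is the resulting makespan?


Sort jobs in decreasing order (LPT): [20, 12, 9, 6, 5, 5]
Assign each job to the least loaded machine:
  Machine 1: jobs [20], load = 20
  Machine 2: jobs [12, 5], load = 17
  Machine 3: jobs [9, 6, 5], load = 20
Makespan = max load = 20

20


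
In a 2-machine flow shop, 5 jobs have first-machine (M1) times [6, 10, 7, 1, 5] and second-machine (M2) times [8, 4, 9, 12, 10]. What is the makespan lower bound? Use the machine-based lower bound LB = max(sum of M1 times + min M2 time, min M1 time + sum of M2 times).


LB1 = sum(M1 times) + min(M2 times) = 29 + 4 = 33
LB2 = min(M1 times) + sum(M2 times) = 1 + 43 = 44
Lower bound = max(LB1, LB2) = max(33, 44) = 44

44


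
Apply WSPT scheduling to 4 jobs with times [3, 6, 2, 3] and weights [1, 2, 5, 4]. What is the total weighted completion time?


Compute p/w ratios and sort ascending (WSPT): [(2, 5), (3, 4), (3, 1), (6, 2)]
Compute weighted completion times:
  Job (p=2,w=5): C=2, w*C=5*2=10
  Job (p=3,w=4): C=5, w*C=4*5=20
  Job (p=3,w=1): C=8, w*C=1*8=8
  Job (p=6,w=2): C=14, w*C=2*14=28
Total weighted completion time = 66

66


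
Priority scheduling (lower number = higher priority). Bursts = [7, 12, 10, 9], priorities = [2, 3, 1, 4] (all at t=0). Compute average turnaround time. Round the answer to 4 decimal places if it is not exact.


Sort by priority (ascending = highest first):
Order: [(1, 10), (2, 7), (3, 12), (4, 9)]
Completion times:
  Priority 1, burst=10, C=10
  Priority 2, burst=7, C=17
  Priority 3, burst=12, C=29
  Priority 4, burst=9, C=38
Average turnaround = 94/4 = 23.5

23.5


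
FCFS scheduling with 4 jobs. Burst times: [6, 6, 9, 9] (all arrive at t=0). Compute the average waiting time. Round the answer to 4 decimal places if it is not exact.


FCFS order (as given): [6, 6, 9, 9]
Waiting times:
  Job 1: wait = 0
  Job 2: wait = 6
  Job 3: wait = 12
  Job 4: wait = 21
Sum of waiting times = 39
Average waiting time = 39/4 = 9.75

9.75


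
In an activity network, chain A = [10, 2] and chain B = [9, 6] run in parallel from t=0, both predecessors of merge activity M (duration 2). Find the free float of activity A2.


ES(A2) = sum of predecessors on chain A = 10
EF(A2) = ES + duration = 10 + 2 = 12
Successor of A2 is M. ES(M) = max(sum(A), sum(B)) = max(12, 15) = 15
Free float = ES(successor) - EF(current) = 15 - 12 = 3

3


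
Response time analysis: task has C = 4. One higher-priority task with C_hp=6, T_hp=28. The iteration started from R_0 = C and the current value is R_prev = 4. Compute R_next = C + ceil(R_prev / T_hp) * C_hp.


R_next = C + ceil(R_prev / T_hp) * C_hp
ceil(4 / 28) = ceil(0.1429) = 1
Interference = 1 * 6 = 6
R_next = 4 + 6 = 10

10


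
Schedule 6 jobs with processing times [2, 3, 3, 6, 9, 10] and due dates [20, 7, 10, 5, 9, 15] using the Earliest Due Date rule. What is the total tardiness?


Sort by due date (EDD order): [(6, 5), (3, 7), (9, 9), (3, 10), (10, 15), (2, 20)]
Compute completion times and tardiness:
  Job 1: p=6, d=5, C=6, tardiness=max(0,6-5)=1
  Job 2: p=3, d=7, C=9, tardiness=max(0,9-7)=2
  Job 3: p=9, d=9, C=18, tardiness=max(0,18-9)=9
  Job 4: p=3, d=10, C=21, tardiness=max(0,21-10)=11
  Job 5: p=10, d=15, C=31, tardiness=max(0,31-15)=16
  Job 6: p=2, d=20, C=33, tardiness=max(0,33-20)=13
Total tardiness = 52

52


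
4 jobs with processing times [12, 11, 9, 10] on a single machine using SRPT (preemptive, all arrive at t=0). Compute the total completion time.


Since all jobs arrive at t=0, SRPT equals SPT ordering.
SPT order: [9, 10, 11, 12]
Completion times:
  Job 1: p=9, C=9
  Job 2: p=10, C=19
  Job 3: p=11, C=30
  Job 4: p=12, C=42
Total completion time = 9 + 19 + 30 + 42 = 100

100


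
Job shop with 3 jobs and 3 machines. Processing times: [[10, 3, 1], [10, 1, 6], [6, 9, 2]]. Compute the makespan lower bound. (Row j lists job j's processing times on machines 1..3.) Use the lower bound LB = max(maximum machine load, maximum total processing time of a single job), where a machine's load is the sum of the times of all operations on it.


Machine loads:
  Machine 1: 10 + 10 + 6 = 26
  Machine 2: 3 + 1 + 9 = 13
  Machine 3: 1 + 6 + 2 = 9
Max machine load = 26
Job totals:
  Job 1: 14
  Job 2: 17
  Job 3: 17
Max job total = 17
Lower bound = max(26, 17) = 26

26


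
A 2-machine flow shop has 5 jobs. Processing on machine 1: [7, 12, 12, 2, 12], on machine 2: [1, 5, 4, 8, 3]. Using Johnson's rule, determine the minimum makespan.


Apply Johnson's rule:
  Group 1 (a <= b): [(4, 2, 8)]
  Group 2 (a > b): [(2, 12, 5), (3, 12, 4), (5, 12, 3), (1, 7, 1)]
Optimal job order: [4, 2, 3, 5, 1]
Schedule:
  Job 4: M1 done at 2, M2 done at 10
  Job 2: M1 done at 14, M2 done at 19
  Job 3: M1 done at 26, M2 done at 30
  Job 5: M1 done at 38, M2 done at 41
  Job 1: M1 done at 45, M2 done at 46
Makespan = 46

46


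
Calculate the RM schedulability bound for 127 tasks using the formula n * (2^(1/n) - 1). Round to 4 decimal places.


Compute 2^(1/127) = 1.0054727730
Subtract 1: 1.0054727730 - 1 = 0.0054727730
Multiply by n: 127 * 0.0054727730 = 0.6950421710
Round to 4 dp: 0.6950

0.6950


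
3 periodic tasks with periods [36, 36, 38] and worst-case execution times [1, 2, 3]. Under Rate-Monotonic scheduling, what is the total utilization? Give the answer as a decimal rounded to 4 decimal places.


Compute individual utilizations (exact fractions):
  Task 1: C/T = 1/36 (approx. 0.0278)
  Task 2: C/T = 2/36 = 1/18 (approx. 0.0556)
  Task 3: C/T = 3/38 (approx. 0.0789)
Total utilization U = 1/36 + 1/18 + 3/38 = 37/228
Rounded to 4 decimal places: U = 0.1623
RM (Liu & Layland) bound for 3 tasks = 0.779763; compare with U = 37/228 (approx. 0.162281)
U <= bound, so schedulable by RM sufficient condition.

0.1623


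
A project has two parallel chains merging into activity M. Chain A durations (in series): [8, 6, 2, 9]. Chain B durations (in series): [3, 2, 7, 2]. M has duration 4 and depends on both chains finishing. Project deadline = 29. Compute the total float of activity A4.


Forward pass: ES(A4) = sum of predecessors on chain A = 16
EF = ES + duration = 16 + 9 = 25
Backward pass: LF(M) = deadline = 29; LS(M) = 29 - 4 = 25
LF(A4) = LS(M) - sum(successors on chain A) = 25 - 0 = 25
LS = LF - duration = 25 - 9 = 16
Total float = LS - ES = 16 - 16 = 0

0


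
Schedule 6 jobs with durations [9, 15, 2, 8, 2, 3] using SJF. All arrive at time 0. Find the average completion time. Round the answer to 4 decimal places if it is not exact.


SJF order (ascending): [2, 2, 3, 8, 9, 15]
Completion times:
  Job 1: burst=2, C=2
  Job 2: burst=2, C=4
  Job 3: burst=3, C=7
  Job 4: burst=8, C=15
  Job 5: burst=9, C=24
  Job 6: burst=15, C=39
Average completion = 91/6 = 15.1667

15.1667


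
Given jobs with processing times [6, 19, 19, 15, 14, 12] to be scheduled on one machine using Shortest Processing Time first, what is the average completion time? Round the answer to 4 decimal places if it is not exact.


Sort jobs by processing time (SPT order): [6, 12, 14, 15, 19, 19]
Compute completion times sequentially:
  Job 1: processing = 6, completes at 6
  Job 2: processing = 12, completes at 18
  Job 3: processing = 14, completes at 32
  Job 4: processing = 15, completes at 47
  Job 5: processing = 19, completes at 66
  Job 6: processing = 19, completes at 85
Sum of completion times = 254
Average completion time = 254/6 = 42.3333

42.3333


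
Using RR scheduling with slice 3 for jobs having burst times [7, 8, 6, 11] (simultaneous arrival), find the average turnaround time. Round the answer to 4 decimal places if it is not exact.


Time quantum = 3
Execution trace:
  J1 runs 3 units, time = 3
  J2 runs 3 units, time = 6
  J3 runs 3 units, time = 9
  J4 runs 3 units, time = 12
  J1 runs 3 units, time = 15
  J2 runs 3 units, time = 18
  J3 runs 3 units, time = 21
  J4 runs 3 units, time = 24
  J1 runs 1 units, time = 25
  J2 runs 2 units, time = 27
  J4 runs 3 units, time = 30
  J4 runs 2 units, time = 32
Finish times: [25, 27, 21, 32]
Average turnaround = 105/4 = 26.25

26.25


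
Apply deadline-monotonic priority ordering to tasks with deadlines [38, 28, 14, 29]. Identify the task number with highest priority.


Sort tasks by relative deadline (ascending):
  Task 3: deadline = 14
  Task 2: deadline = 28
  Task 4: deadline = 29
  Task 1: deadline = 38
Priority order (highest first): [3, 2, 4, 1]
Highest priority task = 3

3


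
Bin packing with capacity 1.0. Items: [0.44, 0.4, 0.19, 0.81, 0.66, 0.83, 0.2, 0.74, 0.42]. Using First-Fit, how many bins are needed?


Place items sequentially using First-Fit:
  Item 0.44 -> new Bin 1
  Item 0.4 -> Bin 1 (now 0.84)
  Item 0.19 -> new Bin 2
  Item 0.81 -> Bin 2 (now 1.0)
  Item 0.66 -> new Bin 3
  Item 0.83 -> new Bin 4
  Item 0.2 -> Bin 3 (now 0.86)
  Item 0.74 -> new Bin 5
  Item 0.42 -> new Bin 6
Total bins used = 6

6


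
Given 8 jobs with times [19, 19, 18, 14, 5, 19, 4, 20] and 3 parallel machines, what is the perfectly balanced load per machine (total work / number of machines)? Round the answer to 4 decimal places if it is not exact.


Total processing time = 19 + 19 + 18 + 14 + 5 + 19 + 4 + 20 = 118
Number of machines = 3
Ideal balanced load = 118 / 3 = 39.3333

39.3333


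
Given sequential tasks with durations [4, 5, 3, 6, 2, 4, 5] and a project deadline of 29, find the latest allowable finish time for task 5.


LF(activity 5) = deadline - sum of successor durations
Successors: activities 6 through 7 with durations [4, 5]
Sum of successor durations = 9
LF = 29 - 9 = 20

20


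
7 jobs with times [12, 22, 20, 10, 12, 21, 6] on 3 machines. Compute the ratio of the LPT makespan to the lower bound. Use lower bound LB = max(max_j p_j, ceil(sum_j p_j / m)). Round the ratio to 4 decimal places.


LPT order: [22, 21, 20, 12, 12, 10, 6]
Machine loads after assignment: [38, 33, 32]
LPT makespan = 38
Lower bound = max(max_job, ceil(total/3)) = max(22, 35) = 35
Ratio = 38 / 35 = 1.0857

1.0857


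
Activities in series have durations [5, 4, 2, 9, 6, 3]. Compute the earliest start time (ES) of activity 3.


Activity 3 starts after activities 1 through 2 complete.
Predecessor durations: [5, 4]
ES = 5 + 4 = 9

9


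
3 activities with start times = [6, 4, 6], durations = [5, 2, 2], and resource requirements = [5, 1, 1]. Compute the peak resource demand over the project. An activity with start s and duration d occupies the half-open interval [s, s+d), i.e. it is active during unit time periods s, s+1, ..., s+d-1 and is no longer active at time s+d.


Each activity i is active on [start_i, start_i + duration_i).
Compute total resource usage per time slot:
  t=0: active resources = [], total = 0
  t=1: active resources = [], total = 0
  t=2: active resources = [], total = 0
  t=3: active resources = [], total = 0
  t=4: active resources = [1], total = 1
  t=5: active resources = [1], total = 1
  t=6: active resources = [5, 1], total = 6
  t=7: active resources = [5, 1], total = 6
  t=8: active resources = [5], total = 5
  t=9: active resources = [5], total = 5
  t=10: active resources = [5], total = 5
Peak resource demand = 6

6


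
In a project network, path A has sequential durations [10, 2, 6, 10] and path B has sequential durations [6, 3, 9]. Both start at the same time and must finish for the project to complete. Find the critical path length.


Path A total = 10 + 2 + 6 + 10 = 28
Path B total = 6 + 3 + 9 = 18
Critical path = longest path = max(28, 18) = 28

28


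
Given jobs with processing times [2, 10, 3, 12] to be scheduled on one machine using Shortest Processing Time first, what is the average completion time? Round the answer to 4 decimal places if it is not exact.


Sort jobs by processing time (SPT order): [2, 3, 10, 12]
Compute completion times sequentially:
  Job 1: processing = 2, completes at 2
  Job 2: processing = 3, completes at 5
  Job 3: processing = 10, completes at 15
  Job 4: processing = 12, completes at 27
Sum of completion times = 49
Average completion time = 49/4 = 12.25

12.25


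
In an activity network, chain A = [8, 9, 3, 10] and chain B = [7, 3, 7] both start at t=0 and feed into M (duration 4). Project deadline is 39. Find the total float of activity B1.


Forward pass: ES(B1) = sum of predecessors on chain B = 0
EF = ES + duration = 0 + 7 = 7
Backward pass: LF(M) = deadline = 39; LS(M) = 39 - 4 = 35
LF(B1) = LS(M) - sum(successors on chain B) = 35 - 10 = 25
LS = LF - duration = 25 - 7 = 18
Total float = LS - ES = 18 - 0 = 18

18


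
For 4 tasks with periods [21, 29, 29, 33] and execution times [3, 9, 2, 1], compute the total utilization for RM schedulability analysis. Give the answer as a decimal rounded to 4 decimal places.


Compute individual utilizations (exact fractions):
  Task 1: C/T = 3/21 = 1/7 (approx. 0.1429)
  Task 2: C/T = 9/29 (approx. 0.3103)
  Task 3: C/T = 2/29 (approx. 0.069)
  Task 4: C/T = 1/33 (approx. 0.0303)
Total utilization U = 1/7 + 9/29 + 2/29 + 1/33 = 3701/6699
Rounded to 4 decimal places: U = 0.5525
RM (Liu & Layland) bound for 4 tasks = 0.756828; compare with U = 3701/6699 (approx. 0.552471)
U <= bound, so schedulable by RM sufficient condition.

0.5525


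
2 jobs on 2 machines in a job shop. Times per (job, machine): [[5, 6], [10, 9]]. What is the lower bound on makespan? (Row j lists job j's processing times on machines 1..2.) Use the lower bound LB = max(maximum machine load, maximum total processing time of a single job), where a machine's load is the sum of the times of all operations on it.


Machine loads:
  Machine 1: 5 + 10 = 15
  Machine 2: 6 + 9 = 15
Max machine load = 15
Job totals:
  Job 1: 11
  Job 2: 19
Max job total = 19
Lower bound = max(15, 19) = 19

19


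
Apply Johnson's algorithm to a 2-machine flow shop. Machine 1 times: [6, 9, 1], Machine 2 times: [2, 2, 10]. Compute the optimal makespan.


Apply Johnson's rule:
  Group 1 (a <= b): [(3, 1, 10)]
  Group 2 (a > b): [(1, 6, 2), (2, 9, 2)]
Optimal job order: [3, 1, 2]
Schedule:
  Job 3: M1 done at 1, M2 done at 11
  Job 1: M1 done at 7, M2 done at 13
  Job 2: M1 done at 16, M2 done at 18
Makespan = 18

18


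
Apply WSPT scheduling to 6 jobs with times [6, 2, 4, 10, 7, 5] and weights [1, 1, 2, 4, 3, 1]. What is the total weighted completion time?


Compute p/w ratios and sort ascending (WSPT): [(2, 1), (4, 2), (7, 3), (10, 4), (5, 1), (6, 1)]
Compute weighted completion times:
  Job (p=2,w=1): C=2, w*C=1*2=2
  Job (p=4,w=2): C=6, w*C=2*6=12
  Job (p=7,w=3): C=13, w*C=3*13=39
  Job (p=10,w=4): C=23, w*C=4*23=92
  Job (p=5,w=1): C=28, w*C=1*28=28
  Job (p=6,w=1): C=34, w*C=1*34=34
Total weighted completion time = 207

207


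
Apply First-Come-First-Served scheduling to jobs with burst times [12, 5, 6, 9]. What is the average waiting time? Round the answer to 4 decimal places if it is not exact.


FCFS order (as given): [12, 5, 6, 9]
Waiting times:
  Job 1: wait = 0
  Job 2: wait = 12
  Job 3: wait = 17
  Job 4: wait = 23
Sum of waiting times = 52
Average waiting time = 52/4 = 13.0

13.0


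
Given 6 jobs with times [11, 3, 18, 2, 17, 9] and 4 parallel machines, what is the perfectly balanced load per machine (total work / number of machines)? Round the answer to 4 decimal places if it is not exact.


Total processing time = 11 + 3 + 18 + 2 + 17 + 9 = 60
Number of machines = 4
Ideal balanced load = 60 / 4 = 15.0

15.0


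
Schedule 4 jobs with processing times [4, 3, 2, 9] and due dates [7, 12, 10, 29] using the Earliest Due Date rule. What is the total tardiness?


Sort by due date (EDD order): [(4, 7), (2, 10), (3, 12), (9, 29)]
Compute completion times and tardiness:
  Job 1: p=4, d=7, C=4, tardiness=max(0,4-7)=0
  Job 2: p=2, d=10, C=6, tardiness=max(0,6-10)=0
  Job 3: p=3, d=12, C=9, tardiness=max(0,9-12)=0
  Job 4: p=9, d=29, C=18, tardiness=max(0,18-29)=0
Total tardiness = 0

0


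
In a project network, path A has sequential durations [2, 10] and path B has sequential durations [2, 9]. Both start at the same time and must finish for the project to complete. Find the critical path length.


Path A total = 2 + 10 = 12
Path B total = 2 + 9 = 11
Critical path = longest path = max(12, 11) = 12

12


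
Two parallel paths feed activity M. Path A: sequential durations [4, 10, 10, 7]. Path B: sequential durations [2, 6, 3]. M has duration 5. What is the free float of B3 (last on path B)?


ES(B3) = sum of predecessors on chain B = 8
EF(B3) = ES + duration = 8 + 3 = 11
Successor of B3 is M. ES(M) = max(sum(A), sum(B)) = max(31, 11) = 31
Free float = ES(successor) - EF(current) = 31 - 11 = 20

20


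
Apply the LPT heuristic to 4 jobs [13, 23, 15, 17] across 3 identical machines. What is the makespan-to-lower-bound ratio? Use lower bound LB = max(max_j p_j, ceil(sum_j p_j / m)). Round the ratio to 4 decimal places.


LPT order: [23, 17, 15, 13]
Machine loads after assignment: [23, 17, 28]
LPT makespan = 28
Lower bound = max(max_job, ceil(total/3)) = max(23, 23) = 23
Ratio = 28 / 23 = 1.2174

1.2174


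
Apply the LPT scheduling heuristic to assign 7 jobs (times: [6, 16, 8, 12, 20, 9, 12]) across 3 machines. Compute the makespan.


Sort jobs in decreasing order (LPT): [20, 16, 12, 12, 9, 8, 6]
Assign each job to the least loaded machine:
  Machine 1: jobs [20, 8], load = 28
  Machine 2: jobs [16, 9], load = 25
  Machine 3: jobs [12, 12, 6], load = 30
Makespan = max load = 30

30


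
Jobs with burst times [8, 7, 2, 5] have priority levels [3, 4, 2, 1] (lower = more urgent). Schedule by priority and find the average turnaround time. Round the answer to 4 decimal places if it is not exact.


Sort by priority (ascending = highest first):
Order: [(1, 5), (2, 2), (3, 8), (4, 7)]
Completion times:
  Priority 1, burst=5, C=5
  Priority 2, burst=2, C=7
  Priority 3, burst=8, C=15
  Priority 4, burst=7, C=22
Average turnaround = 49/4 = 12.25

12.25


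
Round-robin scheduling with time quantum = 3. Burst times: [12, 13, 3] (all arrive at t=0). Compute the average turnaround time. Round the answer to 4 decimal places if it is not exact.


Time quantum = 3
Execution trace:
  J1 runs 3 units, time = 3
  J2 runs 3 units, time = 6
  J3 runs 3 units, time = 9
  J1 runs 3 units, time = 12
  J2 runs 3 units, time = 15
  J1 runs 3 units, time = 18
  J2 runs 3 units, time = 21
  J1 runs 3 units, time = 24
  J2 runs 3 units, time = 27
  J2 runs 1 units, time = 28
Finish times: [24, 28, 9]
Average turnaround = 61/3 = 20.3333

20.3333


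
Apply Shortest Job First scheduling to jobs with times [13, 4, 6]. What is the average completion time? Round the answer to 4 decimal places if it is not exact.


SJF order (ascending): [4, 6, 13]
Completion times:
  Job 1: burst=4, C=4
  Job 2: burst=6, C=10
  Job 3: burst=13, C=23
Average completion = 37/3 = 12.3333

12.3333


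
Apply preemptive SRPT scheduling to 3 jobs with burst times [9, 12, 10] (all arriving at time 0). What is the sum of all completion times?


Since all jobs arrive at t=0, SRPT equals SPT ordering.
SPT order: [9, 10, 12]
Completion times:
  Job 1: p=9, C=9
  Job 2: p=10, C=19
  Job 3: p=12, C=31
Total completion time = 9 + 19 + 31 = 59

59


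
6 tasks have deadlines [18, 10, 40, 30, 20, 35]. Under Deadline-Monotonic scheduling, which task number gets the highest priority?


Sort tasks by relative deadline (ascending):
  Task 2: deadline = 10
  Task 1: deadline = 18
  Task 5: deadline = 20
  Task 4: deadline = 30
  Task 6: deadline = 35
  Task 3: deadline = 40
Priority order (highest first): [2, 1, 5, 4, 6, 3]
Highest priority task = 2

2


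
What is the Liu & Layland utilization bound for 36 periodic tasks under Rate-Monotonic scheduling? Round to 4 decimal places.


Compute 2^(1/36) = 1.0194406437
Subtract 1: 1.0194406437 - 1 = 0.0194406437
Multiply by n: 36 * 0.0194406437 = 0.6998631732
Round to 4 dp: 0.6999

0.6999


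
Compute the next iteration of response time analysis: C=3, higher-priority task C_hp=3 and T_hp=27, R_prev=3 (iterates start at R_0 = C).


R_next = C + ceil(R_prev / T_hp) * C_hp
ceil(3 / 27) = ceil(0.1111) = 1
Interference = 1 * 3 = 3
R_next = 3 + 3 = 6

6


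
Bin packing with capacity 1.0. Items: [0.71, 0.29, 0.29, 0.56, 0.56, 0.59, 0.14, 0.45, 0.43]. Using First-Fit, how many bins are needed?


Place items sequentially using First-Fit:
  Item 0.71 -> new Bin 1
  Item 0.29 -> Bin 1 (now 1.0)
  Item 0.29 -> new Bin 2
  Item 0.56 -> Bin 2 (now 0.85)
  Item 0.56 -> new Bin 3
  Item 0.59 -> new Bin 4
  Item 0.14 -> Bin 2 (now 0.99)
  Item 0.45 -> new Bin 5
  Item 0.43 -> Bin 3 (now 0.99)
Total bins used = 5

5


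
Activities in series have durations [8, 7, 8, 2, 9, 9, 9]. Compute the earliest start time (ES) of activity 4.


Activity 4 starts after activities 1 through 3 complete.
Predecessor durations: [8, 7, 8]
ES = 8 + 7 + 8 = 23

23


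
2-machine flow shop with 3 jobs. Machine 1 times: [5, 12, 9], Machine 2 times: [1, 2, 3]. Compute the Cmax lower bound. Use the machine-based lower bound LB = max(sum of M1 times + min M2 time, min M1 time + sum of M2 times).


LB1 = sum(M1 times) + min(M2 times) = 26 + 1 = 27
LB2 = min(M1 times) + sum(M2 times) = 5 + 6 = 11
Lower bound = max(LB1, LB2) = max(27, 11) = 27

27


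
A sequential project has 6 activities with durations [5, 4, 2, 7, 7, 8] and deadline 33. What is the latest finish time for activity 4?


LF(activity 4) = deadline - sum of successor durations
Successors: activities 5 through 6 with durations [7, 8]
Sum of successor durations = 15
LF = 33 - 15 = 18

18


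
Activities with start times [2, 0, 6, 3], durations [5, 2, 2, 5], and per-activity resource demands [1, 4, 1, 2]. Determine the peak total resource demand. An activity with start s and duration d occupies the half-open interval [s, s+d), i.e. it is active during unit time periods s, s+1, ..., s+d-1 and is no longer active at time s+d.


Each activity i is active on [start_i, start_i + duration_i).
Compute total resource usage per time slot:
  t=0: active resources = [4], total = 4
  t=1: active resources = [4], total = 4
  t=2: active resources = [1], total = 1
  t=3: active resources = [1, 2], total = 3
  t=4: active resources = [1, 2], total = 3
  t=5: active resources = [1, 2], total = 3
  t=6: active resources = [1, 1, 2], total = 4
  t=7: active resources = [1, 2], total = 3
Peak resource demand = 4

4


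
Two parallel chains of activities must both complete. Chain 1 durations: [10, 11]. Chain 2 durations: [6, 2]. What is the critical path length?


Path A total = 10 + 11 = 21
Path B total = 6 + 2 = 8
Critical path = longest path = max(21, 8) = 21

21


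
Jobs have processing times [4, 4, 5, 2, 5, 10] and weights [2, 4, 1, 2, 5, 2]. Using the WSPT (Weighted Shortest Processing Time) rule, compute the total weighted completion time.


Compute p/w ratios and sort ascending (WSPT): [(4, 4), (2, 2), (5, 5), (4, 2), (5, 1), (10, 2)]
Compute weighted completion times:
  Job (p=4,w=4): C=4, w*C=4*4=16
  Job (p=2,w=2): C=6, w*C=2*6=12
  Job (p=5,w=5): C=11, w*C=5*11=55
  Job (p=4,w=2): C=15, w*C=2*15=30
  Job (p=5,w=1): C=20, w*C=1*20=20
  Job (p=10,w=2): C=30, w*C=2*30=60
Total weighted completion time = 193

193


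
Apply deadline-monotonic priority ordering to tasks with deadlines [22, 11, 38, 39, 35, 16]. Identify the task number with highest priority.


Sort tasks by relative deadline (ascending):
  Task 2: deadline = 11
  Task 6: deadline = 16
  Task 1: deadline = 22
  Task 5: deadline = 35
  Task 3: deadline = 38
  Task 4: deadline = 39
Priority order (highest first): [2, 6, 1, 5, 3, 4]
Highest priority task = 2

2


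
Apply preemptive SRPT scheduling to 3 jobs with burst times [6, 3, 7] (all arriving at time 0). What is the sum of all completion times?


Since all jobs arrive at t=0, SRPT equals SPT ordering.
SPT order: [3, 6, 7]
Completion times:
  Job 1: p=3, C=3
  Job 2: p=6, C=9
  Job 3: p=7, C=16
Total completion time = 3 + 9 + 16 = 28

28
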